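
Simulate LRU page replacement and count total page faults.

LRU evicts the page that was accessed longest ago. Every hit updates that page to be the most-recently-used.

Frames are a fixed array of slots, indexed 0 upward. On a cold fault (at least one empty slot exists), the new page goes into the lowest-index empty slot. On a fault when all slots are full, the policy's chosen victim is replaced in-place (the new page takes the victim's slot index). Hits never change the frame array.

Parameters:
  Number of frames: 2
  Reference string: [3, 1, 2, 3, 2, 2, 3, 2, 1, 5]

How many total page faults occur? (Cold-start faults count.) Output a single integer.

Answer: 6

Derivation:
Step 0: ref 3 → FAULT, frames=[3,-]
Step 1: ref 1 → FAULT, frames=[3,1]
Step 2: ref 2 → FAULT (evict 3), frames=[2,1]
Step 3: ref 3 → FAULT (evict 1), frames=[2,3]
Step 4: ref 2 → HIT, frames=[2,3]
Step 5: ref 2 → HIT, frames=[2,3]
Step 6: ref 3 → HIT, frames=[2,3]
Step 7: ref 2 → HIT, frames=[2,3]
Step 8: ref 1 → FAULT (evict 3), frames=[2,1]
Step 9: ref 5 → FAULT (evict 2), frames=[5,1]
Total faults: 6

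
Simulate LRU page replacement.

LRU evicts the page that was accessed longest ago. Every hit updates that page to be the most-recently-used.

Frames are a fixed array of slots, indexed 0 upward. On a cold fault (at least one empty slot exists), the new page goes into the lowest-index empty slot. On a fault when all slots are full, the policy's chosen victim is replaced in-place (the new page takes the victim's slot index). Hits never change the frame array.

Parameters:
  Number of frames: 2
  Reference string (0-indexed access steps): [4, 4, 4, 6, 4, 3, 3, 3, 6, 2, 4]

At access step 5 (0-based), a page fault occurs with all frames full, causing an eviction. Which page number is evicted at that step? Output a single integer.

Answer: 6

Derivation:
Step 0: ref 4 -> FAULT, frames=[4,-]
Step 1: ref 4 -> HIT, frames=[4,-]
Step 2: ref 4 -> HIT, frames=[4,-]
Step 3: ref 6 -> FAULT, frames=[4,6]
Step 4: ref 4 -> HIT, frames=[4,6]
Step 5: ref 3 -> FAULT, evict 6, frames=[4,3]
At step 5: evicted page 6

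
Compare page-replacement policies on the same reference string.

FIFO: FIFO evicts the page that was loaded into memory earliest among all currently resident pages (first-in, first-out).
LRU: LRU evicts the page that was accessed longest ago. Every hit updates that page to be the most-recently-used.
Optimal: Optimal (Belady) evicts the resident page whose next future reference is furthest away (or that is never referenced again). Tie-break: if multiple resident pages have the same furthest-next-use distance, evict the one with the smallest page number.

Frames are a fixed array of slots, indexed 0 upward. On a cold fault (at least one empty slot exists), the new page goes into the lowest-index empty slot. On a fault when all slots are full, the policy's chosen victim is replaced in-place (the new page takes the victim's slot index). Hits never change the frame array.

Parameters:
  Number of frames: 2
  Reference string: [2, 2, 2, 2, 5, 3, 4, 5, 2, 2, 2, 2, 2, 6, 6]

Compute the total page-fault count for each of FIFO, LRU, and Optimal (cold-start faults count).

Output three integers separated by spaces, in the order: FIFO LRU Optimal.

Answer: 7 7 6

Derivation:
--- FIFO ---
  step 0: ref 2 -> FAULT, frames=[2,-] (faults so far: 1)
  step 1: ref 2 -> HIT, frames=[2,-] (faults so far: 1)
  step 2: ref 2 -> HIT, frames=[2,-] (faults so far: 1)
  step 3: ref 2 -> HIT, frames=[2,-] (faults so far: 1)
  step 4: ref 5 -> FAULT, frames=[2,5] (faults so far: 2)
  step 5: ref 3 -> FAULT, evict 2, frames=[3,5] (faults so far: 3)
  step 6: ref 4 -> FAULT, evict 5, frames=[3,4] (faults so far: 4)
  step 7: ref 5 -> FAULT, evict 3, frames=[5,4] (faults so far: 5)
  step 8: ref 2 -> FAULT, evict 4, frames=[5,2] (faults so far: 6)
  step 9: ref 2 -> HIT, frames=[5,2] (faults so far: 6)
  step 10: ref 2 -> HIT, frames=[5,2] (faults so far: 6)
  step 11: ref 2 -> HIT, frames=[5,2] (faults so far: 6)
  step 12: ref 2 -> HIT, frames=[5,2] (faults so far: 6)
  step 13: ref 6 -> FAULT, evict 5, frames=[6,2] (faults so far: 7)
  step 14: ref 6 -> HIT, frames=[6,2] (faults so far: 7)
  FIFO total faults: 7
--- LRU ---
  step 0: ref 2 -> FAULT, frames=[2,-] (faults so far: 1)
  step 1: ref 2 -> HIT, frames=[2,-] (faults so far: 1)
  step 2: ref 2 -> HIT, frames=[2,-] (faults so far: 1)
  step 3: ref 2 -> HIT, frames=[2,-] (faults so far: 1)
  step 4: ref 5 -> FAULT, frames=[2,5] (faults so far: 2)
  step 5: ref 3 -> FAULT, evict 2, frames=[3,5] (faults so far: 3)
  step 6: ref 4 -> FAULT, evict 5, frames=[3,4] (faults so far: 4)
  step 7: ref 5 -> FAULT, evict 3, frames=[5,4] (faults so far: 5)
  step 8: ref 2 -> FAULT, evict 4, frames=[5,2] (faults so far: 6)
  step 9: ref 2 -> HIT, frames=[5,2] (faults so far: 6)
  step 10: ref 2 -> HIT, frames=[5,2] (faults so far: 6)
  step 11: ref 2 -> HIT, frames=[5,2] (faults so far: 6)
  step 12: ref 2 -> HIT, frames=[5,2] (faults so far: 6)
  step 13: ref 6 -> FAULT, evict 5, frames=[6,2] (faults so far: 7)
  step 14: ref 6 -> HIT, frames=[6,2] (faults so far: 7)
  LRU total faults: 7
--- Optimal ---
  step 0: ref 2 -> FAULT, frames=[2,-] (faults so far: 1)
  step 1: ref 2 -> HIT, frames=[2,-] (faults so far: 1)
  step 2: ref 2 -> HIT, frames=[2,-] (faults so far: 1)
  step 3: ref 2 -> HIT, frames=[2,-] (faults so far: 1)
  step 4: ref 5 -> FAULT, frames=[2,5] (faults so far: 2)
  step 5: ref 3 -> FAULT, evict 2, frames=[3,5] (faults so far: 3)
  step 6: ref 4 -> FAULT, evict 3, frames=[4,5] (faults so far: 4)
  step 7: ref 5 -> HIT, frames=[4,5] (faults so far: 4)
  step 8: ref 2 -> FAULT, evict 4, frames=[2,5] (faults so far: 5)
  step 9: ref 2 -> HIT, frames=[2,5] (faults so far: 5)
  step 10: ref 2 -> HIT, frames=[2,5] (faults so far: 5)
  step 11: ref 2 -> HIT, frames=[2,5] (faults so far: 5)
  step 12: ref 2 -> HIT, frames=[2,5] (faults so far: 5)
  step 13: ref 6 -> FAULT, evict 2, frames=[6,5] (faults so far: 6)
  step 14: ref 6 -> HIT, frames=[6,5] (faults so far: 6)
  Optimal total faults: 6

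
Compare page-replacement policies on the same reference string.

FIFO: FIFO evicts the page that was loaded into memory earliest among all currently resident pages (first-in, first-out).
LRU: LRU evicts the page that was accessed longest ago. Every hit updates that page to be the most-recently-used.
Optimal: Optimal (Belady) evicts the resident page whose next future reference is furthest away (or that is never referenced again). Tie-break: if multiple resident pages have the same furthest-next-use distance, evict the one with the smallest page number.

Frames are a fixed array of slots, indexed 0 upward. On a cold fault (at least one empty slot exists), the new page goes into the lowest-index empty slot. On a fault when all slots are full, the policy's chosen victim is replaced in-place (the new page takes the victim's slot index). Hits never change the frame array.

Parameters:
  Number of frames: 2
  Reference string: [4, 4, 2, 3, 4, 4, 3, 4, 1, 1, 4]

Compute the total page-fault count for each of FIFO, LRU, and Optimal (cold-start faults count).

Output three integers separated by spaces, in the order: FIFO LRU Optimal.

Answer: 5 5 4

Derivation:
--- FIFO ---
  step 0: ref 4 -> FAULT, frames=[4,-] (faults so far: 1)
  step 1: ref 4 -> HIT, frames=[4,-] (faults so far: 1)
  step 2: ref 2 -> FAULT, frames=[4,2] (faults so far: 2)
  step 3: ref 3 -> FAULT, evict 4, frames=[3,2] (faults so far: 3)
  step 4: ref 4 -> FAULT, evict 2, frames=[3,4] (faults so far: 4)
  step 5: ref 4 -> HIT, frames=[3,4] (faults so far: 4)
  step 6: ref 3 -> HIT, frames=[3,4] (faults so far: 4)
  step 7: ref 4 -> HIT, frames=[3,4] (faults so far: 4)
  step 8: ref 1 -> FAULT, evict 3, frames=[1,4] (faults so far: 5)
  step 9: ref 1 -> HIT, frames=[1,4] (faults so far: 5)
  step 10: ref 4 -> HIT, frames=[1,4] (faults so far: 5)
  FIFO total faults: 5
--- LRU ---
  step 0: ref 4 -> FAULT, frames=[4,-] (faults so far: 1)
  step 1: ref 4 -> HIT, frames=[4,-] (faults so far: 1)
  step 2: ref 2 -> FAULT, frames=[4,2] (faults so far: 2)
  step 3: ref 3 -> FAULT, evict 4, frames=[3,2] (faults so far: 3)
  step 4: ref 4 -> FAULT, evict 2, frames=[3,4] (faults so far: 4)
  step 5: ref 4 -> HIT, frames=[3,4] (faults so far: 4)
  step 6: ref 3 -> HIT, frames=[3,4] (faults so far: 4)
  step 7: ref 4 -> HIT, frames=[3,4] (faults so far: 4)
  step 8: ref 1 -> FAULT, evict 3, frames=[1,4] (faults so far: 5)
  step 9: ref 1 -> HIT, frames=[1,4] (faults so far: 5)
  step 10: ref 4 -> HIT, frames=[1,4] (faults so far: 5)
  LRU total faults: 5
--- Optimal ---
  step 0: ref 4 -> FAULT, frames=[4,-] (faults so far: 1)
  step 1: ref 4 -> HIT, frames=[4,-] (faults so far: 1)
  step 2: ref 2 -> FAULT, frames=[4,2] (faults so far: 2)
  step 3: ref 3 -> FAULT, evict 2, frames=[4,3] (faults so far: 3)
  step 4: ref 4 -> HIT, frames=[4,3] (faults so far: 3)
  step 5: ref 4 -> HIT, frames=[4,3] (faults so far: 3)
  step 6: ref 3 -> HIT, frames=[4,3] (faults so far: 3)
  step 7: ref 4 -> HIT, frames=[4,3] (faults so far: 3)
  step 8: ref 1 -> FAULT, evict 3, frames=[4,1] (faults so far: 4)
  step 9: ref 1 -> HIT, frames=[4,1] (faults so far: 4)
  step 10: ref 4 -> HIT, frames=[4,1] (faults so far: 4)
  Optimal total faults: 4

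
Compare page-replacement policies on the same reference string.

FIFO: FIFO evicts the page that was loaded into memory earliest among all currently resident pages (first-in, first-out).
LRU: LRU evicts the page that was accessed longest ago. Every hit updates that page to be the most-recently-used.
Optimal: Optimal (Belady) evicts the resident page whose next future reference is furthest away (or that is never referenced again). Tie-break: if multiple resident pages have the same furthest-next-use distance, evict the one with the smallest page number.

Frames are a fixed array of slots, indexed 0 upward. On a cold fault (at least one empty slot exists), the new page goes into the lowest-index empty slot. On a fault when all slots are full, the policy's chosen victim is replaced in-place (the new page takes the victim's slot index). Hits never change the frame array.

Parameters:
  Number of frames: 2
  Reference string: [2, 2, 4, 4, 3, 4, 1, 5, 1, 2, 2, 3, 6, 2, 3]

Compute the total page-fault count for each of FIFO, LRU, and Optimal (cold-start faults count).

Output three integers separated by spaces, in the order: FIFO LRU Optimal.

Answer: 10 10 9

Derivation:
--- FIFO ---
  step 0: ref 2 -> FAULT, frames=[2,-] (faults so far: 1)
  step 1: ref 2 -> HIT, frames=[2,-] (faults so far: 1)
  step 2: ref 4 -> FAULT, frames=[2,4] (faults so far: 2)
  step 3: ref 4 -> HIT, frames=[2,4] (faults so far: 2)
  step 4: ref 3 -> FAULT, evict 2, frames=[3,4] (faults so far: 3)
  step 5: ref 4 -> HIT, frames=[3,4] (faults so far: 3)
  step 6: ref 1 -> FAULT, evict 4, frames=[3,1] (faults so far: 4)
  step 7: ref 5 -> FAULT, evict 3, frames=[5,1] (faults so far: 5)
  step 8: ref 1 -> HIT, frames=[5,1] (faults so far: 5)
  step 9: ref 2 -> FAULT, evict 1, frames=[5,2] (faults so far: 6)
  step 10: ref 2 -> HIT, frames=[5,2] (faults so far: 6)
  step 11: ref 3 -> FAULT, evict 5, frames=[3,2] (faults so far: 7)
  step 12: ref 6 -> FAULT, evict 2, frames=[3,6] (faults so far: 8)
  step 13: ref 2 -> FAULT, evict 3, frames=[2,6] (faults so far: 9)
  step 14: ref 3 -> FAULT, evict 6, frames=[2,3] (faults so far: 10)
  FIFO total faults: 10
--- LRU ---
  step 0: ref 2 -> FAULT, frames=[2,-] (faults so far: 1)
  step 1: ref 2 -> HIT, frames=[2,-] (faults so far: 1)
  step 2: ref 4 -> FAULT, frames=[2,4] (faults so far: 2)
  step 3: ref 4 -> HIT, frames=[2,4] (faults so far: 2)
  step 4: ref 3 -> FAULT, evict 2, frames=[3,4] (faults so far: 3)
  step 5: ref 4 -> HIT, frames=[3,4] (faults so far: 3)
  step 6: ref 1 -> FAULT, evict 3, frames=[1,4] (faults so far: 4)
  step 7: ref 5 -> FAULT, evict 4, frames=[1,5] (faults so far: 5)
  step 8: ref 1 -> HIT, frames=[1,5] (faults so far: 5)
  step 9: ref 2 -> FAULT, evict 5, frames=[1,2] (faults so far: 6)
  step 10: ref 2 -> HIT, frames=[1,2] (faults so far: 6)
  step 11: ref 3 -> FAULT, evict 1, frames=[3,2] (faults so far: 7)
  step 12: ref 6 -> FAULT, evict 2, frames=[3,6] (faults so far: 8)
  step 13: ref 2 -> FAULT, evict 3, frames=[2,6] (faults so far: 9)
  step 14: ref 3 -> FAULT, evict 6, frames=[2,3] (faults so far: 10)
  LRU total faults: 10
--- Optimal ---
  step 0: ref 2 -> FAULT, frames=[2,-] (faults so far: 1)
  step 1: ref 2 -> HIT, frames=[2,-] (faults so far: 1)
  step 2: ref 4 -> FAULT, frames=[2,4] (faults so far: 2)
  step 3: ref 4 -> HIT, frames=[2,4] (faults so far: 2)
  step 4: ref 3 -> FAULT, evict 2, frames=[3,4] (faults so far: 3)
  step 5: ref 4 -> HIT, frames=[3,4] (faults so far: 3)
  step 6: ref 1 -> FAULT, evict 4, frames=[3,1] (faults so far: 4)
  step 7: ref 5 -> FAULT, evict 3, frames=[5,1] (faults so far: 5)
  step 8: ref 1 -> HIT, frames=[5,1] (faults so far: 5)
  step 9: ref 2 -> FAULT, evict 1, frames=[5,2] (faults so far: 6)
  step 10: ref 2 -> HIT, frames=[5,2] (faults so far: 6)
  step 11: ref 3 -> FAULT, evict 5, frames=[3,2] (faults so far: 7)
  step 12: ref 6 -> FAULT, evict 3, frames=[6,2] (faults so far: 8)
  step 13: ref 2 -> HIT, frames=[6,2] (faults so far: 8)
  step 14: ref 3 -> FAULT, evict 2, frames=[6,3] (faults so far: 9)
  Optimal total faults: 9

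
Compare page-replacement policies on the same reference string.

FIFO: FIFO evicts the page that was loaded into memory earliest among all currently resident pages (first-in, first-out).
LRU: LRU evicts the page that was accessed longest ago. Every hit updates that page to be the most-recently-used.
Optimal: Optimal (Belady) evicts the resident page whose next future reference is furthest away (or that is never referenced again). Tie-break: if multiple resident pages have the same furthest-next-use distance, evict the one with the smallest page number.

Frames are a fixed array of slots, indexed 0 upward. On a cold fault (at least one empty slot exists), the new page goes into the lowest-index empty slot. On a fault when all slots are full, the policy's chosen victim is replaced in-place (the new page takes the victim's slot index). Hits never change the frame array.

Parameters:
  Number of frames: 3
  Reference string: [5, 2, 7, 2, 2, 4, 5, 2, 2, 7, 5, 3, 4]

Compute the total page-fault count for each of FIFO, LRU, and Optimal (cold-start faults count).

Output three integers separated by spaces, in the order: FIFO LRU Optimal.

Answer: 9 8 6

Derivation:
--- FIFO ---
  step 0: ref 5 -> FAULT, frames=[5,-,-] (faults so far: 1)
  step 1: ref 2 -> FAULT, frames=[5,2,-] (faults so far: 2)
  step 2: ref 7 -> FAULT, frames=[5,2,7] (faults so far: 3)
  step 3: ref 2 -> HIT, frames=[5,2,7] (faults so far: 3)
  step 4: ref 2 -> HIT, frames=[5,2,7] (faults so far: 3)
  step 5: ref 4 -> FAULT, evict 5, frames=[4,2,7] (faults so far: 4)
  step 6: ref 5 -> FAULT, evict 2, frames=[4,5,7] (faults so far: 5)
  step 7: ref 2 -> FAULT, evict 7, frames=[4,5,2] (faults so far: 6)
  step 8: ref 2 -> HIT, frames=[4,5,2] (faults so far: 6)
  step 9: ref 7 -> FAULT, evict 4, frames=[7,5,2] (faults so far: 7)
  step 10: ref 5 -> HIT, frames=[7,5,2] (faults so far: 7)
  step 11: ref 3 -> FAULT, evict 5, frames=[7,3,2] (faults so far: 8)
  step 12: ref 4 -> FAULT, evict 2, frames=[7,3,4] (faults so far: 9)
  FIFO total faults: 9
--- LRU ---
  step 0: ref 5 -> FAULT, frames=[5,-,-] (faults so far: 1)
  step 1: ref 2 -> FAULT, frames=[5,2,-] (faults so far: 2)
  step 2: ref 7 -> FAULT, frames=[5,2,7] (faults so far: 3)
  step 3: ref 2 -> HIT, frames=[5,2,7] (faults so far: 3)
  step 4: ref 2 -> HIT, frames=[5,2,7] (faults so far: 3)
  step 5: ref 4 -> FAULT, evict 5, frames=[4,2,7] (faults so far: 4)
  step 6: ref 5 -> FAULT, evict 7, frames=[4,2,5] (faults so far: 5)
  step 7: ref 2 -> HIT, frames=[4,2,5] (faults so far: 5)
  step 8: ref 2 -> HIT, frames=[4,2,5] (faults so far: 5)
  step 9: ref 7 -> FAULT, evict 4, frames=[7,2,5] (faults so far: 6)
  step 10: ref 5 -> HIT, frames=[7,2,5] (faults so far: 6)
  step 11: ref 3 -> FAULT, evict 2, frames=[7,3,5] (faults so far: 7)
  step 12: ref 4 -> FAULT, evict 7, frames=[4,3,5] (faults so far: 8)
  LRU total faults: 8
--- Optimal ---
  step 0: ref 5 -> FAULT, frames=[5,-,-] (faults so far: 1)
  step 1: ref 2 -> FAULT, frames=[5,2,-] (faults so far: 2)
  step 2: ref 7 -> FAULT, frames=[5,2,7] (faults so far: 3)
  step 3: ref 2 -> HIT, frames=[5,2,7] (faults so far: 3)
  step 4: ref 2 -> HIT, frames=[5,2,7] (faults so far: 3)
  step 5: ref 4 -> FAULT, evict 7, frames=[5,2,4] (faults so far: 4)
  step 6: ref 5 -> HIT, frames=[5,2,4] (faults so far: 4)
  step 7: ref 2 -> HIT, frames=[5,2,4] (faults so far: 4)
  step 8: ref 2 -> HIT, frames=[5,2,4] (faults so far: 4)
  step 9: ref 7 -> FAULT, evict 2, frames=[5,7,4] (faults so far: 5)
  step 10: ref 5 -> HIT, frames=[5,7,4] (faults so far: 5)
  step 11: ref 3 -> FAULT, evict 5, frames=[3,7,4] (faults so far: 6)
  step 12: ref 4 -> HIT, frames=[3,7,4] (faults so far: 6)
  Optimal total faults: 6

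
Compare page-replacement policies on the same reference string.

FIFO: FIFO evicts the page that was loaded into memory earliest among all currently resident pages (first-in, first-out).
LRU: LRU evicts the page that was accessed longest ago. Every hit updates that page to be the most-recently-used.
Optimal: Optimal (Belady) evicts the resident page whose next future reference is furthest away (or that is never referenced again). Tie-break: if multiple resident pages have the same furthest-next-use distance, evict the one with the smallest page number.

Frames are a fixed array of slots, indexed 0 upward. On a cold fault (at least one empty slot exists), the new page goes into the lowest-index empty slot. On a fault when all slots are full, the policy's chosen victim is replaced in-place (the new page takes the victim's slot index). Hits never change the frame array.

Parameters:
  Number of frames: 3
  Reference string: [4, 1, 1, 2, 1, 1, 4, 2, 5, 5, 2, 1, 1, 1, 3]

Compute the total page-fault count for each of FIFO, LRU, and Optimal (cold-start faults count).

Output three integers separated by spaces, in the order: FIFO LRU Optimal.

--- FIFO ---
  step 0: ref 4 -> FAULT, frames=[4,-,-] (faults so far: 1)
  step 1: ref 1 -> FAULT, frames=[4,1,-] (faults so far: 2)
  step 2: ref 1 -> HIT, frames=[4,1,-] (faults so far: 2)
  step 3: ref 2 -> FAULT, frames=[4,1,2] (faults so far: 3)
  step 4: ref 1 -> HIT, frames=[4,1,2] (faults so far: 3)
  step 5: ref 1 -> HIT, frames=[4,1,2] (faults so far: 3)
  step 6: ref 4 -> HIT, frames=[4,1,2] (faults so far: 3)
  step 7: ref 2 -> HIT, frames=[4,1,2] (faults so far: 3)
  step 8: ref 5 -> FAULT, evict 4, frames=[5,1,2] (faults so far: 4)
  step 9: ref 5 -> HIT, frames=[5,1,2] (faults so far: 4)
  step 10: ref 2 -> HIT, frames=[5,1,2] (faults so far: 4)
  step 11: ref 1 -> HIT, frames=[5,1,2] (faults so far: 4)
  step 12: ref 1 -> HIT, frames=[5,1,2] (faults so far: 4)
  step 13: ref 1 -> HIT, frames=[5,1,2] (faults so far: 4)
  step 14: ref 3 -> FAULT, evict 1, frames=[5,3,2] (faults so far: 5)
  FIFO total faults: 5
--- LRU ---
  step 0: ref 4 -> FAULT, frames=[4,-,-] (faults so far: 1)
  step 1: ref 1 -> FAULT, frames=[4,1,-] (faults so far: 2)
  step 2: ref 1 -> HIT, frames=[4,1,-] (faults so far: 2)
  step 3: ref 2 -> FAULT, frames=[4,1,2] (faults so far: 3)
  step 4: ref 1 -> HIT, frames=[4,1,2] (faults so far: 3)
  step 5: ref 1 -> HIT, frames=[4,1,2] (faults so far: 3)
  step 6: ref 4 -> HIT, frames=[4,1,2] (faults so far: 3)
  step 7: ref 2 -> HIT, frames=[4,1,2] (faults so far: 3)
  step 8: ref 5 -> FAULT, evict 1, frames=[4,5,2] (faults so far: 4)
  step 9: ref 5 -> HIT, frames=[4,5,2] (faults so far: 4)
  step 10: ref 2 -> HIT, frames=[4,5,2] (faults so far: 4)
  step 11: ref 1 -> FAULT, evict 4, frames=[1,5,2] (faults so far: 5)
  step 12: ref 1 -> HIT, frames=[1,5,2] (faults so far: 5)
  step 13: ref 1 -> HIT, frames=[1,5,2] (faults so far: 5)
  step 14: ref 3 -> FAULT, evict 5, frames=[1,3,2] (faults so far: 6)
  LRU total faults: 6
--- Optimal ---
  step 0: ref 4 -> FAULT, frames=[4,-,-] (faults so far: 1)
  step 1: ref 1 -> FAULT, frames=[4,1,-] (faults so far: 2)
  step 2: ref 1 -> HIT, frames=[4,1,-] (faults so far: 2)
  step 3: ref 2 -> FAULT, frames=[4,1,2] (faults so far: 3)
  step 4: ref 1 -> HIT, frames=[4,1,2] (faults so far: 3)
  step 5: ref 1 -> HIT, frames=[4,1,2] (faults so far: 3)
  step 6: ref 4 -> HIT, frames=[4,1,2] (faults so far: 3)
  step 7: ref 2 -> HIT, frames=[4,1,2] (faults so far: 3)
  step 8: ref 5 -> FAULT, evict 4, frames=[5,1,2] (faults so far: 4)
  step 9: ref 5 -> HIT, frames=[5,1,2] (faults so far: 4)
  step 10: ref 2 -> HIT, frames=[5,1,2] (faults so far: 4)
  step 11: ref 1 -> HIT, frames=[5,1,2] (faults so far: 4)
  step 12: ref 1 -> HIT, frames=[5,1,2] (faults so far: 4)
  step 13: ref 1 -> HIT, frames=[5,1,2] (faults so far: 4)
  step 14: ref 3 -> FAULT, evict 1, frames=[5,3,2] (faults so far: 5)
  Optimal total faults: 5

Answer: 5 6 5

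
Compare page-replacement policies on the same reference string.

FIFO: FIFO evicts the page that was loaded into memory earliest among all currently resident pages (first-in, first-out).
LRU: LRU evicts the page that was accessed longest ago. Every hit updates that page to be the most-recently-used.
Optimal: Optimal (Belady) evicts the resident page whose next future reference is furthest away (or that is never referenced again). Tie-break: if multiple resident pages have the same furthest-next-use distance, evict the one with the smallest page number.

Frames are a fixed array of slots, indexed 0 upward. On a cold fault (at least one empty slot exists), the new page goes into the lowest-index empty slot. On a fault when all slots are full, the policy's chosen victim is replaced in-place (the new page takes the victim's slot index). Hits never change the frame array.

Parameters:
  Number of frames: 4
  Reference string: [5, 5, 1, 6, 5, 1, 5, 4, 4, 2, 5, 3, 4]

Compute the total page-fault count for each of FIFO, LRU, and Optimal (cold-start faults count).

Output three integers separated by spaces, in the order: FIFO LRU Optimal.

--- FIFO ---
  step 0: ref 5 -> FAULT, frames=[5,-,-,-] (faults so far: 1)
  step 1: ref 5 -> HIT, frames=[5,-,-,-] (faults so far: 1)
  step 2: ref 1 -> FAULT, frames=[5,1,-,-] (faults so far: 2)
  step 3: ref 6 -> FAULT, frames=[5,1,6,-] (faults so far: 3)
  step 4: ref 5 -> HIT, frames=[5,1,6,-] (faults so far: 3)
  step 5: ref 1 -> HIT, frames=[5,1,6,-] (faults so far: 3)
  step 6: ref 5 -> HIT, frames=[5,1,6,-] (faults so far: 3)
  step 7: ref 4 -> FAULT, frames=[5,1,6,4] (faults so far: 4)
  step 8: ref 4 -> HIT, frames=[5,1,6,4] (faults so far: 4)
  step 9: ref 2 -> FAULT, evict 5, frames=[2,1,6,4] (faults so far: 5)
  step 10: ref 5 -> FAULT, evict 1, frames=[2,5,6,4] (faults so far: 6)
  step 11: ref 3 -> FAULT, evict 6, frames=[2,5,3,4] (faults so far: 7)
  step 12: ref 4 -> HIT, frames=[2,5,3,4] (faults so far: 7)
  FIFO total faults: 7
--- LRU ---
  step 0: ref 5 -> FAULT, frames=[5,-,-,-] (faults so far: 1)
  step 1: ref 5 -> HIT, frames=[5,-,-,-] (faults so far: 1)
  step 2: ref 1 -> FAULT, frames=[5,1,-,-] (faults so far: 2)
  step 3: ref 6 -> FAULT, frames=[5,1,6,-] (faults so far: 3)
  step 4: ref 5 -> HIT, frames=[5,1,6,-] (faults so far: 3)
  step 5: ref 1 -> HIT, frames=[5,1,6,-] (faults so far: 3)
  step 6: ref 5 -> HIT, frames=[5,1,6,-] (faults so far: 3)
  step 7: ref 4 -> FAULT, frames=[5,1,6,4] (faults so far: 4)
  step 8: ref 4 -> HIT, frames=[5,1,6,4] (faults so far: 4)
  step 9: ref 2 -> FAULT, evict 6, frames=[5,1,2,4] (faults so far: 5)
  step 10: ref 5 -> HIT, frames=[5,1,2,4] (faults so far: 5)
  step 11: ref 3 -> FAULT, evict 1, frames=[5,3,2,4] (faults so far: 6)
  step 12: ref 4 -> HIT, frames=[5,3,2,4] (faults so far: 6)
  LRU total faults: 6
--- Optimal ---
  step 0: ref 5 -> FAULT, frames=[5,-,-,-] (faults so far: 1)
  step 1: ref 5 -> HIT, frames=[5,-,-,-] (faults so far: 1)
  step 2: ref 1 -> FAULT, frames=[5,1,-,-] (faults so far: 2)
  step 3: ref 6 -> FAULT, frames=[5,1,6,-] (faults so far: 3)
  step 4: ref 5 -> HIT, frames=[5,1,6,-] (faults so far: 3)
  step 5: ref 1 -> HIT, frames=[5,1,6,-] (faults so far: 3)
  step 6: ref 5 -> HIT, frames=[5,1,6,-] (faults so far: 3)
  step 7: ref 4 -> FAULT, frames=[5,1,6,4] (faults so far: 4)
  step 8: ref 4 -> HIT, frames=[5,1,6,4] (faults so far: 4)
  step 9: ref 2 -> FAULT, evict 1, frames=[5,2,6,4] (faults so far: 5)
  step 10: ref 5 -> HIT, frames=[5,2,6,4] (faults so far: 5)
  step 11: ref 3 -> FAULT, evict 2, frames=[5,3,6,4] (faults so far: 6)
  step 12: ref 4 -> HIT, frames=[5,3,6,4] (faults so far: 6)
  Optimal total faults: 6

Answer: 7 6 6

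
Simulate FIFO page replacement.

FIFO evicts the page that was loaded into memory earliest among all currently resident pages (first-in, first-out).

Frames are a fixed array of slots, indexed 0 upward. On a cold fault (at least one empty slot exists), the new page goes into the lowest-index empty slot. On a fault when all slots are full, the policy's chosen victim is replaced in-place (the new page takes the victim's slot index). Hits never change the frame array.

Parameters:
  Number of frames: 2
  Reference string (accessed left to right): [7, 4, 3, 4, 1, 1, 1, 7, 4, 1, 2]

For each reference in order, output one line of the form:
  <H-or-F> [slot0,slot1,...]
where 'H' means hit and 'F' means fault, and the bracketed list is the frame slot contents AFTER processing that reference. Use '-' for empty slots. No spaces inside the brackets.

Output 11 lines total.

F [7,-]
F [7,4]
F [3,4]
H [3,4]
F [3,1]
H [3,1]
H [3,1]
F [7,1]
F [7,4]
F [1,4]
F [1,2]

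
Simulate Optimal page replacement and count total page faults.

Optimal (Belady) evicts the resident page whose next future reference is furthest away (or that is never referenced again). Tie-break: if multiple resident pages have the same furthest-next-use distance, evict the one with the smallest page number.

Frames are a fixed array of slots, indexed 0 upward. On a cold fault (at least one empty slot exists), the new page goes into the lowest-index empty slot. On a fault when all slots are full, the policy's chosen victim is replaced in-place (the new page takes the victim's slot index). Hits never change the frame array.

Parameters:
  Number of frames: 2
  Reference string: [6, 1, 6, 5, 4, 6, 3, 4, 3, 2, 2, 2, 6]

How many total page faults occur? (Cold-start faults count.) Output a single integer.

Answer: 7

Derivation:
Step 0: ref 6 → FAULT, frames=[6,-]
Step 1: ref 1 → FAULT, frames=[6,1]
Step 2: ref 6 → HIT, frames=[6,1]
Step 3: ref 5 → FAULT (evict 1), frames=[6,5]
Step 4: ref 4 → FAULT (evict 5), frames=[6,4]
Step 5: ref 6 → HIT, frames=[6,4]
Step 6: ref 3 → FAULT (evict 6), frames=[3,4]
Step 7: ref 4 → HIT, frames=[3,4]
Step 8: ref 3 → HIT, frames=[3,4]
Step 9: ref 2 → FAULT (evict 3), frames=[2,4]
Step 10: ref 2 → HIT, frames=[2,4]
Step 11: ref 2 → HIT, frames=[2,4]
Step 12: ref 6 → FAULT (evict 2), frames=[6,4]
Total faults: 7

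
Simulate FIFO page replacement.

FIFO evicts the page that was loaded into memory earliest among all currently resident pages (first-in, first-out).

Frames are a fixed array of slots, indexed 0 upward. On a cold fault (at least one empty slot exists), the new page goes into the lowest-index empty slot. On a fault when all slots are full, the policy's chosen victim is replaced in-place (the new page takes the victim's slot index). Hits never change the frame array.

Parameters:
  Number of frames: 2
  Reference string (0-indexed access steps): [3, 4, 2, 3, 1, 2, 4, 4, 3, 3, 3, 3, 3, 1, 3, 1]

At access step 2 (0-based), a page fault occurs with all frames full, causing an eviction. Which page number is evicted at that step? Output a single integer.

Step 0: ref 3 -> FAULT, frames=[3,-]
Step 1: ref 4 -> FAULT, frames=[3,4]
Step 2: ref 2 -> FAULT, evict 3, frames=[2,4]
At step 2: evicted page 3

Answer: 3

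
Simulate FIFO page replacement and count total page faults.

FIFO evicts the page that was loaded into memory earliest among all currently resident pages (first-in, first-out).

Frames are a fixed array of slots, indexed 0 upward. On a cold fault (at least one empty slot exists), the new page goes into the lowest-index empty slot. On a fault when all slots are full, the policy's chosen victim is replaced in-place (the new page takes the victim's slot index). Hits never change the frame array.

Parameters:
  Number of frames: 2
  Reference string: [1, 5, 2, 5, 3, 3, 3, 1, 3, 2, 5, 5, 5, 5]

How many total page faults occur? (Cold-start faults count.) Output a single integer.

Step 0: ref 1 → FAULT, frames=[1,-]
Step 1: ref 5 → FAULT, frames=[1,5]
Step 2: ref 2 → FAULT (evict 1), frames=[2,5]
Step 3: ref 5 → HIT, frames=[2,5]
Step 4: ref 3 → FAULT (evict 5), frames=[2,3]
Step 5: ref 3 → HIT, frames=[2,3]
Step 6: ref 3 → HIT, frames=[2,3]
Step 7: ref 1 → FAULT (evict 2), frames=[1,3]
Step 8: ref 3 → HIT, frames=[1,3]
Step 9: ref 2 → FAULT (evict 3), frames=[1,2]
Step 10: ref 5 → FAULT (evict 1), frames=[5,2]
Step 11: ref 5 → HIT, frames=[5,2]
Step 12: ref 5 → HIT, frames=[5,2]
Step 13: ref 5 → HIT, frames=[5,2]
Total faults: 7

Answer: 7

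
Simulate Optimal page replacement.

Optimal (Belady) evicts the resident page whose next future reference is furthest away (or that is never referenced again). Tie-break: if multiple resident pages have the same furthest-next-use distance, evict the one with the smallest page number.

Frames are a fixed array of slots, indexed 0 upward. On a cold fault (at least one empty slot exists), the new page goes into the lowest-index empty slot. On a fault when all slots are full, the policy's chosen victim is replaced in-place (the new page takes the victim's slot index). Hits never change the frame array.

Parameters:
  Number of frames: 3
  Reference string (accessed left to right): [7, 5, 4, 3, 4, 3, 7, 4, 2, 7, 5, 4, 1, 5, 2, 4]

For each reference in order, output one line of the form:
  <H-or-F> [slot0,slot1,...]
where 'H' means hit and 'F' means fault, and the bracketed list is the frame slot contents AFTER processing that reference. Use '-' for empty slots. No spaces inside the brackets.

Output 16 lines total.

F [7,-,-]
F [7,5,-]
F [7,5,4]
F [7,3,4]
H [7,3,4]
H [7,3,4]
H [7,3,4]
H [7,3,4]
F [7,2,4]
H [7,2,4]
F [5,2,4]
H [5,2,4]
F [5,2,1]
H [5,2,1]
H [5,2,1]
F [5,2,4]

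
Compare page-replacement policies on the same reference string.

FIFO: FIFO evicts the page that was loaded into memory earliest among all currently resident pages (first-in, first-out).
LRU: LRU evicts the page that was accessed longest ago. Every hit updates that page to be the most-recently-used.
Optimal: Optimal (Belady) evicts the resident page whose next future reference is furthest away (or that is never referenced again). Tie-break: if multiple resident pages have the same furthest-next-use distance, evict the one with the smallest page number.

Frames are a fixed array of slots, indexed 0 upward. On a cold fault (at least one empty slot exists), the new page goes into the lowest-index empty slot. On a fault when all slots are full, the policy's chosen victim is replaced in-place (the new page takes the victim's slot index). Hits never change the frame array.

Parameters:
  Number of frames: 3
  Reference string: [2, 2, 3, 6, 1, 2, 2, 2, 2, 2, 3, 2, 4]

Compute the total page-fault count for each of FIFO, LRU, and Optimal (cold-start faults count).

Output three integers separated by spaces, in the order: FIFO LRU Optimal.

Answer: 7 7 5

Derivation:
--- FIFO ---
  step 0: ref 2 -> FAULT, frames=[2,-,-] (faults so far: 1)
  step 1: ref 2 -> HIT, frames=[2,-,-] (faults so far: 1)
  step 2: ref 3 -> FAULT, frames=[2,3,-] (faults so far: 2)
  step 3: ref 6 -> FAULT, frames=[2,3,6] (faults so far: 3)
  step 4: ref 1 -> FAULT, evict 2, frames=[1,3,6] (faults so far: 4)
  step 5: ref 2 -> FAULT, evict 3, frames=[1,2,6] (faults so far: 5)
  step 6: ref 2 -> HIT, frames=[1,2,6] (faults so far: 5)
  step 7: ref 2 -> HIT, frames=[1,2,6] (faults so far: 5)
  step 8: ref 2 -> HIT, frames=[1,2,6] (faults so far: 5)
  step 9: ref 2 -> HIT, frames=[1,2,6] (faults so far: 5)
  step 10: ref 3 -> FAULT, evict 6, frames=[1,2,3] (faults so far: 6)
  step 11: ref 2 -> HIT, frames=[1,2,3] (faults so far: 6)
  step 12: ref 4 -> FAULT, evict 1, frames=[4,2,3] (faults so far: 7)
  FIFO total faults: 7
--- LRU ---
  step 0: ref 2 -> FAULT, frames=[2,-,-] (faults so far: 1)
  step 1: ref 2 -> HIT, frames=[2,-,-] (faults so far: 1)
  step 2: ref 3 -> FAULT, frames=[2,3,-] (faults so far: 2)
  step 3: ref 6 -> FAULT, frames=[2,3,6] (faults so far: 3)
  step 4: ref 1 -> FAULT, evict 2, frames=[1,3,6] (faults so far: 4)
  step 5: ref 2 -> FAULT, evict 3, frames=[1,2,6] (faults so far: 5)
  step 6: ref 2 -> HIT, frames=[1,2,6] (faults so far: 5)
  step 7: ref 2 -> HIT, frames=[1,2,6] (faults so far: 5)
  step 8: ref 2 -> HIT, frames=[1,2,6] (faults so far: 5)
  step 9: ref 2 -> HIT, frames=[1,2,6] (faults so far: 5)
  step 10: ref 3 -> FAULT, evict 6, frames=[1,2,3] (faults so far: 6)
  step 11: ref 2 -> HIT, frames=[1,2,3] (faults so far: 6)
  step 12: ref 4 -> FAULT, evict 1, frames=[4,2,3] (faults so far: 7)
  LRU total faults: 7
--- Optimal ---
  step 0: ref 2 -> FAULT, frames=[2,-,-] (faults so far: 1)
  step 1: ref 2 -> HIT, frames=[2,-,-] (faults so far: 1)
  step 2: ref 3 -> FAULT, frames=[2,3,-] (faults so far: 2)
  step 3: ref 6 -> FAULT, frames=[2,3,6] (faults so far: 3)
  step 4: ref 1 -> FAULT, evict 6, frames=[2,3,1] (faults so far: 4)
  step 5: ref 2 -> HIT, frames=[2,3,1] (faults so far: 4)
  step 6: ref 2 -> HIT, frames=[2,3,1] (faults so far: 4)
  step 7: ref 2 -> HIT, frames=[2,3,1] (faults so far: 4)
  step 8: ref 2 -> HIT, frames=[2,3,1] (faults so far: 4)
  step 9: ref 2 -> HIT, frames=[2,3,1] (faults so far: 4)
  step 10: ref 3 -> HIT, frames=[2,3,1] (faults so far: 4)
  step 11: ref 2 -> HIT, frames=[2,3,1] (faults so far: 4)
  step 12: ref 4 -> FAULT, evict 1, frames=[2,3,4] (faults so far: 5)
  Optimal total faults: 5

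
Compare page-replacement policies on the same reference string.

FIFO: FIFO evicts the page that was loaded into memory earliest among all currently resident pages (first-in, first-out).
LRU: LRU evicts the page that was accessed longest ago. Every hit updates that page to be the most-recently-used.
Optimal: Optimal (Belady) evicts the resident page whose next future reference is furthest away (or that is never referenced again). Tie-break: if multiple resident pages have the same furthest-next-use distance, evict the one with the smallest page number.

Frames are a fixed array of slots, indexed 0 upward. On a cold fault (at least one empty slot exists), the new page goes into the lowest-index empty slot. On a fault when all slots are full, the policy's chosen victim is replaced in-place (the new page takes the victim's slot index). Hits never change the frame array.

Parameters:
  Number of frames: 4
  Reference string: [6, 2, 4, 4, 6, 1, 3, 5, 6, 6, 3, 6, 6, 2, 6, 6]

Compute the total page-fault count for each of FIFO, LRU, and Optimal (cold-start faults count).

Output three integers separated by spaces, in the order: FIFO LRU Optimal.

Answer: 8 7 6

Derivation:
--- FIFO ---
  step 0: ref 6 -> FAULT, frames=[6,-,-,-] (faults so far: 1)
  step 1: ref 2 -> FAULT, frames=[6,2,-,-] (faults so far: 2)
  step 2: ref 4 -> FAULT, frames=[6,2,4,-] (faults so far: 3)
  step 3: ref 4 -> HIT, frames=[6,2,4,-] (faults so far: 3)
  step 4: ref 6 -> HIT, frames=[6,2,4,-] (faults so far: 3)
  step 5: ref 1 -> FAULT, frames=[6,2,4,1] (faults so far: 4)
  step 6: ref 3 -> FAULT, evict 6, frames=[3,2,4,1] (faults so far: 5)
  step 7: ref 5 -> FAULT, evict 2, frames=[3,5,4,1] (faults so far: 6)
  step 8: ref 6 -> FAULT, evict 4, frames=[3,5,6,1] (faults so far: 7)
  step 9: ref 6 -> HIT, frames=[3,5,6,1] (faults so far: 7)
  step 10: ref 3 -> HIT, frames=[3,5,6,1] (faults so far: 7)
  step 11: ref 6 -> HIT, frames=[3,5,6,1] (faults so far: 7)
  step 12: ref 6 -> HIT, frames=[3,5,6,1] (faults so far: 7)
  step 13: ref 2 -> FAULT, evict 1, frames=[3,5,6,2] (faults so far: 8)
  step 14: ref 6 -> HIT, frames=[3,5,6,2] (faults so far: 8)
  step 15: ref 6 -> HIT, frames=[3,5,6,2] (faults so far: 8)
  FIFO total faults: 8
--- LRU ---
  step 0: ref 6 -> FAULT, frames=[6,-,-,-] (faults so far: 1)
  step 1: ref 2 -> FAULT, frames=[6,2,-,-] (faults so far: 2)
  step 2: ref 4 -> FAULT, frames=[6,2,4,-] (faults so far: 3)
  step 3: ref 4 -> HIT, frames=[6,2,4,-] (faults so far: 3)
  step 4: ref 6 -> HIT, frames=[6,2,4,-] (faults so far: 3)
  step 5: ref 1 -> FAULT, frames=[6,2,4,1] (faults so far: 4)
  step 6: ref 3 -> FAULT, evict 2, frames=[6,3,4,1] (faults so far: 5)
  step 7: ref 5 -> FAULT, evict 4, frames=[6,3,5,1] (faults so far: 6)
  step 8: ref 6 -> HIT, frames=[6,3,5,1] (faults so far: 6)
  step 9: ref 6 -> HIT, frames=[6,3,5,1] (faults so far: 6)
  step 10: ref 3 -> HIT, frames=[6,3,5,1] (faults so far: 6)
  step 11: ref 6 -> HIT, frames=[6,3,5,1] (faults so far: 6)
  step 12: ref 6 -> HIT, frames=[6,3,5,1] (faults so far: 6)
  step 13: ref 2 -> FAULT, evict 1, frames=[6,3,5,2] (faults so far: 7)
  step 14: ref 6 -> HIT, frames=[6,3,5,2] (faults so far: 7)
  step 15: ref 6 -> HIT, frames=[6,3,5,2] (faults so far: 7)
  LRU total faults: 7
--- Optimal ---
  step 0: ref 6 -> FAULT, frames=[6,-,-,-] (faults so far: 1)
  step 1: ref 2 -> FAULT, frames=[6,2,-,-] (faults so far: 2)
  step 2: ref 4 -> FAULT, frames=[6,2,4,-] (faults so far: 3)
  step 3: ref 4 -> HIT, frames=[6,2,4,-] (faults so far: 3)
  step 4: ref 6 -> HIT, frames=[6,2,4,-] (faults so far: 3)
  step 5: ref 1 -> FAULT, frames=[6,2,4,1] (faults so far: 4)
  step 6: ref 3 -> FAULT, evict 1, frames=[6,2,4,3] (faults so far: 5)
  step 7: ref 5 -> FAULT, evict 4, frames=[6,2,5,3] (faults so far: 6)
  step 8: ref 6 -> HIT, frames=[6,2,5,3] (faults so far: 6)
  step 9: ref 6 -> HIT, frames=[6,2,5,3] (faults so far: 6)
  step 10: ref 3 -> HIT, frames=[6,2,5,3] (faults so far: 6)
  step 11: ref 6 -> HIT, frames=[6,2,5,3] (faults so far: 6)
  step 12: ref 6 -> HIT, frames=[6,2,5,3] (faults so far: 6)
  step 13: ref 2 -> HIT, frames=[6,2,5,3] (faults so far: 6)
  step 14: ref 6 -> HIT, frames=[6,2,5,3] (faults so far: 6)
  step 15: ref 6 -> HIT, frames=[6,2,5,3] (faults so far: 6)
  Optimal total faults: 6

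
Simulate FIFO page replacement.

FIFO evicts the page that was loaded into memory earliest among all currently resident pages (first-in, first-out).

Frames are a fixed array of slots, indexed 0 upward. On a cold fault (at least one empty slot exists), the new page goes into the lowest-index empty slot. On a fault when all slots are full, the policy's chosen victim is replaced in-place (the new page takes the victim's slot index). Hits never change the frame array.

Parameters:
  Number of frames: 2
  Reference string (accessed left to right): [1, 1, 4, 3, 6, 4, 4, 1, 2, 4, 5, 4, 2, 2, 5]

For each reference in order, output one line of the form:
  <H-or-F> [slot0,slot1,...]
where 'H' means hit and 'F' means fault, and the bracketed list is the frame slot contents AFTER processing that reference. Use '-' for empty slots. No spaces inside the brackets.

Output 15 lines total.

F [1,-]
H [1,-]
F [1,4]
F [3,4]
F [3,6]
F [4,6]
H [4,6]
F [4,1]
F [2,1]
F [2,4]
F [5,4]
H [5,4]
F [5,2]
H [5,2]
H [5,2]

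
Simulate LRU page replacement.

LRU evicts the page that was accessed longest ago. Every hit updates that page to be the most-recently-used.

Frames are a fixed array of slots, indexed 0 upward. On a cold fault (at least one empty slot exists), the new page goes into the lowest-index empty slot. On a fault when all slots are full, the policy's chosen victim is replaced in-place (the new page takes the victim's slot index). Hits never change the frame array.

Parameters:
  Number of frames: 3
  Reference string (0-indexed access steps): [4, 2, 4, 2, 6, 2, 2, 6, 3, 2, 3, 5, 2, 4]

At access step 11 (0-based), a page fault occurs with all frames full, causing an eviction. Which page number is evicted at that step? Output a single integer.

Answer: 6

Derivation:
Step 0: ref 4 -> FAULT, frames=[4,-,-]
Step 1: ref 2 -> FAULT, frames=[4,2,-]
Step 2: ref 4 -> HIT, frames=[4,2,-]
Step 3: ref 2 -> HIT, frames=[4,2,-]
Step 4: ref 6 -> FAULT, frames=[4,2,6]
Step 5: ref 2 -> HIT, frames=[4,2,6]
Step 6: ref 2 -> HIT, frames=[4,2,6]
Step 7: ref 6 -> HIT, frames=[4,2,6]
Step 8: ref 3 -> FAULT, evict 4, frames=[3,2,6]
Step 9: ref 2 -> HIT, frames=[3,2,6]
Step 10: ref 3 -> HIT, frames=[3,2,6]
Step 11: ref 5 -> FAULT, evict 6, frames=[3,2,5]
At step 11: evicted page 6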